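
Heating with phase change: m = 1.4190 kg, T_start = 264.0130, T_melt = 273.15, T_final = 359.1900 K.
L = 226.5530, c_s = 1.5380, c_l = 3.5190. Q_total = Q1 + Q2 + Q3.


Q1 (sensible, solid) = 1.4190 * 1.5380 * 9.1370 = 19.9408 kJ
Q2 (latent) = 1.4190 * 226.5530 = 321.4787 kJ
Q3 (sensible, liquid) = 1.4190 * 3.5190 * 86.0400 = 429.6374 kJ
Q_total = 771.0569 kJ

771.0569 kJ


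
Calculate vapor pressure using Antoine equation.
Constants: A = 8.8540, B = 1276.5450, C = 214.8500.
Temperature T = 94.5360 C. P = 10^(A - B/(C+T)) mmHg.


C+T = 309.3860
B/(C+T) = 4.1261
log10(P) = 8.8540 - 4.1261 = 4.7279
P = 10^4.7279 = 53449.1304 mmHg

53449.1304 mmHg


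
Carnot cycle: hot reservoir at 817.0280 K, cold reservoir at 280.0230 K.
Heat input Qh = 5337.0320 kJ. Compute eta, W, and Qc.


eta = 1 - 280.0230/817.0280 = 0.6573
W = 0.6573 * 5337.0320 = 3507.8515 kJ
Qc = 5337.0320 - 3507.8515 = 1829.1805 kJ

eta = 65.7266%, W = 3507.8515 kJ, Qc = 1829.1805 kJ


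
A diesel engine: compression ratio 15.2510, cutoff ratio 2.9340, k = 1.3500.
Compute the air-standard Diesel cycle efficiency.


r^(k-1) = 2.5951
rc^k = 4.2763
eta = 0.5164 = 51.6448%

51.6448%


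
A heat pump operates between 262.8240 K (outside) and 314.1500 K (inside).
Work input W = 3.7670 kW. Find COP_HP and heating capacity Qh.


COP = 314.1500 / 51.3260 = 6.1207
Qh = 6.1207 * 3.7670 = 23.0566 kW

COP = 6.1207, Qh = 23.0566 kW


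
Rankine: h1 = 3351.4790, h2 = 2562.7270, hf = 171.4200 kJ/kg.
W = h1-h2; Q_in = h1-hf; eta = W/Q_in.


W = 788.7520 kJ/kg
Q_in = 3180.0590 kJ/kg
eta = 0.2480 = 24.8031%

eta = 24.8031%


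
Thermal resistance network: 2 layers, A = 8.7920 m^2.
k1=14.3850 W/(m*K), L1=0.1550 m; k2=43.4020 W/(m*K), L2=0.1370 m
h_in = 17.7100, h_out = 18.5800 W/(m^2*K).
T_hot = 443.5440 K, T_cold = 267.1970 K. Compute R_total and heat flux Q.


R_conv_in = 1/(17.7100*8.7920) = 0.0064
R_1 = 0.1550/(14.3850*8.7920) = 0.0012
R_2 = 0.1370/(43.4020*8.7920) = 0.0004
R_conv_out = 1/(18.5800*8.7920) = 0.0061
R_total = 0.0141 K/W
Q = 176.3470 / 0.0141 = 12481.6039 W

R_total = 0.0141 K/W, Q = 12481.6039 W


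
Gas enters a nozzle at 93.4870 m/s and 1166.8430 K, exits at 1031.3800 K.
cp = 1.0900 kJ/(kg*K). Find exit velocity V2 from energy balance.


dT = 135.4630 K
2*cp*1000*dT = 295309.3400
V1^2 = 8739.8192
V2 = sqrt(304049.1592) = 551.4065 m/s

551.4065 m/s


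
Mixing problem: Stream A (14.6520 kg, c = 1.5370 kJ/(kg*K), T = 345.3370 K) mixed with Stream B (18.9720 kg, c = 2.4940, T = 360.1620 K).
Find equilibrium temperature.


num = 24818.5178
den = 69.8363
Tf = 355.3814 K

355.3814 K


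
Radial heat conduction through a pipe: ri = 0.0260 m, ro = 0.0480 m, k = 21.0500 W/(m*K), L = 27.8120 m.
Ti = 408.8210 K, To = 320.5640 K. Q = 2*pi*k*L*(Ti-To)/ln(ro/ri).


dT = 88.2570 K
ln(ro/ri) = 0.6131
Q = 2*pi*21.0500*27.8120*88.2570 / 0.6131 = 529515.7297 W

529515.7297 W


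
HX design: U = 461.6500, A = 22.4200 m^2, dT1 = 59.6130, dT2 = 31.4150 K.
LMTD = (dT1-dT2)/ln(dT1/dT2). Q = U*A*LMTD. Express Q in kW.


LMTD = 44.0189 K
Q = 461.6500 * 22.4200 * 44.0189 = 455604.3164 W = 455.6043 kW

455.6043 kW


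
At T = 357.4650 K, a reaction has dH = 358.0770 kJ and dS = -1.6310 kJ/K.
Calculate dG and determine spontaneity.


T*dS = 357.4650 * -1.6310 = -583.0254 kJ
dG = 358.0770 + 583.0254 = 941.1024 kJ (non-spontaneous)

dG = 941.1024 kJ, non-spontaneous


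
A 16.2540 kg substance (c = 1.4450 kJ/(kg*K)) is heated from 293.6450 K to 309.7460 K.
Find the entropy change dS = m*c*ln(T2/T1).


T2/T1 = 1.0548
ln(T2/T1) = 0.0534
dS = 16.2540 * 1.4450 * 0.0534 = 1.2538 kJ/K

1.2538 kJ/K


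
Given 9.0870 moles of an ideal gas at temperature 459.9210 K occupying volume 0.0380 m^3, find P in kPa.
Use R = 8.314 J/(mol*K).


P = nRT/V = 9.0870 * 8.314 * 459.9210 / 0.0380
= 34746.7179 / 0.0380 = 914387.3127 Pa = 914.3873 kPa

914.3873 kPa


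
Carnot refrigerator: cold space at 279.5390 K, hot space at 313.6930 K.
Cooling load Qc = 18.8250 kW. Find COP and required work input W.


COP = 279.5390 / 34.1540 = 8.1847
W = 18.8250 / 8.1847 = 2.3000 kW

COP = 8.1847, W = 2.3000 kW


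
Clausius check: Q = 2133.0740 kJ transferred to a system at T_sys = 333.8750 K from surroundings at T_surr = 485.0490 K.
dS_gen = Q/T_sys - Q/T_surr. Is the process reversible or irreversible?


dS_sys = 2133.0740/333.8750 = 6.3888 kJ/K
dS_surr = -2133.0740/485.0490 = -4.3976 kJ/K
dS_gen = 6.3888 - 4.3976 = 1.9912 kJ/K (irreversible)

dS_gen = 1.9912 kJ/K, irreversible


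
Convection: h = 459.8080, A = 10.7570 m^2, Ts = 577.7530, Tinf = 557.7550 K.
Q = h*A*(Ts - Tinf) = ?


dT = 19.9980 K
Q = 459.8080 * 10.7570 * 19.9980 = 98913.2008 W

98913.2008 W


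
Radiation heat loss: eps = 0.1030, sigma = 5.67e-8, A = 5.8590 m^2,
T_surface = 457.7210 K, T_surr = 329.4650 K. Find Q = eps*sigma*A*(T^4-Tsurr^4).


T^4 = 4.3894e+10
Tsurr^4 = 1.1782e+10
Q = 0.1030 * 5.67e-8 * 5.8590 * 3.2111e+10 = 1098.7579 W

1098.7579 W


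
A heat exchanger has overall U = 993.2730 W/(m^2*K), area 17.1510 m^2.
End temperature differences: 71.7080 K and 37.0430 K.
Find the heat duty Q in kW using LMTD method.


LMTD = 52.4811 K
Q = 993.2730 * 17.1510 * 52.4811 = 894049.1432 W = 894.0491 kW

894.0491 kW


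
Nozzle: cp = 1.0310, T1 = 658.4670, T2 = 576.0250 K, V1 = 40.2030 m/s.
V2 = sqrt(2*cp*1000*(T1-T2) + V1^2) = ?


dT = 82.4420 K
2*cp*1000*dT = 169995.4040
V1^2 = 1616.2812
V2 = sqrt(171611.6852) = 414.2604 m/s

414.2604 m/s


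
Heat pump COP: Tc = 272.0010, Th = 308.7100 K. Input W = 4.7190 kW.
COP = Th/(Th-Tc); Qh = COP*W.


COP = 308.7100 / 36.7090 = 8.4097
Qh = 8.4097 * 4.7190 = 39.6852 kW

COP = 8.4097, Qh = 39.6852 kW


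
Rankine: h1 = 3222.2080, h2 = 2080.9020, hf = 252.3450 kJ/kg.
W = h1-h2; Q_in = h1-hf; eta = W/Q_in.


W = 1141.3060 kJ/kg
Q_in = 2969.8630 kJ/kg
eta = 0.3843 = 38.4296%

eta = 38.4296%


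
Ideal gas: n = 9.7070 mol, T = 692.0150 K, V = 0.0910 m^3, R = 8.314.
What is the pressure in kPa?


P = nRT/V = 9.7070 * 8.314 * 692.0150 / 0.0910
= 55848.3772 / 0.0910 = 613718.4305 Pa = 613.7184 kPa

613.7184 kPa


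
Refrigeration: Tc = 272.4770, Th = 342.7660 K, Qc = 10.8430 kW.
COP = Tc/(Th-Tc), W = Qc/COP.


COP = 272.4770 / 70.2890 = 3.8765
W = 10.8430 / 3.8765 = 2.7971 kW

COP = 3.8765, W = 2.7971 kW


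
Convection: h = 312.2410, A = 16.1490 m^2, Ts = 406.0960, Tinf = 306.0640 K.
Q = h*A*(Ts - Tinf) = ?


dT = 100.0320 K
Q = 312.2410 * 16.1490 * 100.0320 = 504399.3471 W

504399.3471 W


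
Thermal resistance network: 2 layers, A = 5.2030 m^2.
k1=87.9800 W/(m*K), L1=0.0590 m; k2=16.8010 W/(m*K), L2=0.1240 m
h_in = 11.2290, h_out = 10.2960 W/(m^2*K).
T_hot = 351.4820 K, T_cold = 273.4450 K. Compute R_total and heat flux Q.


R_conv_in = 1/(11.2290*5.2030) = 0.0171
R_1 = 0.0590/(87.9800*5.2030) = 0.0001
R_2 = 0.1240/(16.8010*5.2030) = 0.0014
R_conv_out = 1/(10.2960*5.2030) = 0.0187
R_total = 0.0373 K/W
Q = 78.0370 / 0.0373 = 2090.4274 W

R_total = 0.0373 K/W, Q = 2090.4274 W


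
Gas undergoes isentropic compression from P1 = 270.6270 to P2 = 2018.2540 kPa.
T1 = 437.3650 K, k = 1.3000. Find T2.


(k-1)/k = 0.2308
(P2/P1)^exp = 1.5899
T2 = 437.3650 * 1.5899 = 695.3674 K

695.3674 K


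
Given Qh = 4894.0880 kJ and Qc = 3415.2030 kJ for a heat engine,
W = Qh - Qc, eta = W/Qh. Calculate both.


W = 4894.0880 - 3415.2030 = 1478.8850 kJ
eta = 1478.8850 / 4894.0880 = 0.3022 = 30.2178%

W = 1478.8850 kJ, eta = 30.2178%


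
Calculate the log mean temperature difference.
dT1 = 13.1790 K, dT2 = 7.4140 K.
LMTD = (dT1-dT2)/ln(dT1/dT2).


dT1/dT2 = 1.7776
ln(dT1/dT2) = 0.5753
LMTD = 5.7650 / 0.5753 = 10.0217 K

10.0217 K


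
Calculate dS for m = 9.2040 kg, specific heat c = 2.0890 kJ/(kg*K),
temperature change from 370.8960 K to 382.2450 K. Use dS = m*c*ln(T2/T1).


T2/T1 = 1.0306
ln(T2/T1) = 0.0301
dS = 9.2040 * 2.0890 * 0.0301 = 0.5795 kJ/K

0.5795 kJ/K


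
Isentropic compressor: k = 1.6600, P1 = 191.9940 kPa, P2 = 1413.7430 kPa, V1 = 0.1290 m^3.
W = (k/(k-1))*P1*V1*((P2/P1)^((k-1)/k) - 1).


(k-1)/k = 0.3976
(P2/P1)^exp = 2.2118
W = 2.5152 * 191.9940 * 0.1290 * (2.2118 - 1) = 75.4864 kJ

75.4864 kJ


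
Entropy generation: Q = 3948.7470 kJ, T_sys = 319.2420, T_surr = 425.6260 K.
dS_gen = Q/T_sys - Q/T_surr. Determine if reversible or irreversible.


dS_sys = 3948.7470/319.2420 = 12.3691 kJ/K
dS_surr = -3948.7470/425.6260 = -9.2775 kJ/K
dS_gen = 12.3691 - 9.2775 = 3.0916 kJ/K (irreversible)

dS_gen = 3.0916 kJ/K, irreversible


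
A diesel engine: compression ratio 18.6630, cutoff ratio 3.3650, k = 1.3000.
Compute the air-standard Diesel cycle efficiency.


r^(k-1) = 2.4060
rc^k = 4.8426
eta = 0.4805 = 48.0532%

48.0532%


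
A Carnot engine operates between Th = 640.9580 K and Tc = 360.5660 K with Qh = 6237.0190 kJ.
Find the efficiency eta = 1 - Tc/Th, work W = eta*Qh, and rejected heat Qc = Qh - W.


eta = 1 - 360.5660/640.9580 = 0.4375
W = 0.4375 * 6237.0190 = 2728.4319 kJ
Qc = 6237.0190 - 2728.4319 = 3508.5871 kJ

eta = 43.7458%, W = 2728.4319 kJ, Qc = 3508.5871 kJ


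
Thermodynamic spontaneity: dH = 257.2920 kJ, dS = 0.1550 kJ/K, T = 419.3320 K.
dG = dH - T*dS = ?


T*dS = 419.3320 * 0.1550 = 64.9965 kJ
dG = 257.2920 - 64.9965 = 192.2955 kJ (non-spontaneous)

dG = 192.2955 kJ, non-spontaneous


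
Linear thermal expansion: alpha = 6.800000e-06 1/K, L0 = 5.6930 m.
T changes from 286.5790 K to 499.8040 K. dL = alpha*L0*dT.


dT = 213.2250 K
dL = 6.800000e-06 * 5.6930 * 213.2250 = 0.008254 m
L_final = 5.701254 m

dL = 0.008254 m


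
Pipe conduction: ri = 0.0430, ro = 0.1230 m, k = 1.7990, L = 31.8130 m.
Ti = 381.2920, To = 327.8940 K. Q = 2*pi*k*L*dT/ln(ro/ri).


dT = 53.3980 K
ln(ro/ri) = 1.0510
Q = 2*pi*1.7990*31.8130*53.3980 / 1.0510 = 18270.2481 W

18270.2481 W


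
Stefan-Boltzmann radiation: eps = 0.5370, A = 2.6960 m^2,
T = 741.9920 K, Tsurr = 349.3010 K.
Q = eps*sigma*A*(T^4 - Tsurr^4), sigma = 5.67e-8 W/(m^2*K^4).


T^4 = 3.0311e+11
Tsurr^4 = 1.4887e+10
Q = 0.5370 * 5.67e-8 * 2.6960 * 2.8822e+11 = 23659.3455 W

23659.3455 W


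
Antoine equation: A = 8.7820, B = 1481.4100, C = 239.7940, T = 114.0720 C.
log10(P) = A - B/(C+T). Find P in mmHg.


C+T = 353.8660
B/(C+T) = 4.1864
log10(P) = 8.7820 - 4.1864 = 4.5956
P = 10^4.5956 = 39413.1659 mmHg

39413.1659 mmHg


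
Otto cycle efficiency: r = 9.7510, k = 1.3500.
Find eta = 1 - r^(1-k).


r^(k-1) = 2.2191
eta = 1 - 1/2.2191 = 0.5494 = 54.9357%

54.9357%


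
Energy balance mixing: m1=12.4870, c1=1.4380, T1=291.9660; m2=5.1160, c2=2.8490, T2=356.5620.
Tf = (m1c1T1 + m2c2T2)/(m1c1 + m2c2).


num = 10439.6946
den = 32.5318
Tf = 320.9075 K

320.9075 K


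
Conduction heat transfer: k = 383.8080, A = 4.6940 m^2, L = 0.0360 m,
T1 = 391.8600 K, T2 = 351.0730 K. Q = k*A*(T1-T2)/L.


dT = 40.7870 K
Q = 383.8080 * 4.6940 * 40.7870 / 0.0360 = 2041156.8097 W

2041156.8097 W


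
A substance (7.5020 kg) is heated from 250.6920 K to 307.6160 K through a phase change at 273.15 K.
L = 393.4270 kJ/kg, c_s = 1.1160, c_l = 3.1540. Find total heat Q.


Q1 (sensible, solid) = 7.5020 * 1.1160 * 22.4580 = 188.0236 kJ
Q2 (latent) = 7.5020 * 393.4270 = 2951.4894 kJ
Q3 (sensible, liquid) = 7.5020 * 3.1540 * 34.4660 = 815.5106 kJ
Q_total = 3955.0236 kJ

3955.0236 kJ


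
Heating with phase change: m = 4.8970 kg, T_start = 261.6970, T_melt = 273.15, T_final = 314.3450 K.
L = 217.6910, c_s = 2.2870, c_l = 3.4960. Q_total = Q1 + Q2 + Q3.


Q1 (sensible, solid) = 4.8970 * 2.2870 * 11.4530 = 128.2672 kJ
Q2 (latent) = 4.8970 * 217.6910 = 1066.0328 kJ
Q3 (sensible, liquid) = 4.8970 * 3.4960 * 41.1950 = 705.2548 kJ
Q_total = 1899.5548 kJ

1899.5548 kJ


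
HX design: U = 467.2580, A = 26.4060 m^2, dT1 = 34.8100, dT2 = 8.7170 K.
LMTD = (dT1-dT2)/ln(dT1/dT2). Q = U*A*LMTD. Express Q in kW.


LMTD = 18.8448 K
Q = 467.2580 * 26.4060 * 18.8448 = 232514.3601 W = 232.5144 kW

232.5144 kW


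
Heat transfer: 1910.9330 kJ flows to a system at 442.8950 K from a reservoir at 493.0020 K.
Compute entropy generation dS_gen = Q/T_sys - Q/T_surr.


dS_sys = 1910.9330/442.8950 = 4.3146 kJ/K
dS_surr = -1910.9330/493.0020 = -3.8761 kJ/K
dS_gen = 4.3146 - 3.8761 = 0.4385 kJ/K (irreversible)

dS_gen = 0.4385 kJ/K, irreversible


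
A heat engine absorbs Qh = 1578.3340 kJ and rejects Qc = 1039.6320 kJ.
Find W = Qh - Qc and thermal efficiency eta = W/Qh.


W = 1578.3340 - 1039.6320 = 538.7020 kJ
eta = 538.7020 / 1578.3340 = 0.3413 = 34.1311%

W = 538.7020 kJ, eta = 34.1311%


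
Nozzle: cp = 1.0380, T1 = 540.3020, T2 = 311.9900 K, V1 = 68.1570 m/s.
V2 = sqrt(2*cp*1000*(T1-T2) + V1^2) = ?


dT = 228.3120 K
2*cp*1000*dT = 473975.7120
V1^2 = 4645.3766
V2 = sqrt(478621.0886) = 691.8245 m/s

691.8245 m/s


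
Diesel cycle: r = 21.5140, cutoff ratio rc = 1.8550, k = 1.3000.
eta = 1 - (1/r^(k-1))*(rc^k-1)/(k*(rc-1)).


r^(k-1) = 2.5108
rc^k = 2.2328
eta = 0.5583 = 55.8265%

55.8265%


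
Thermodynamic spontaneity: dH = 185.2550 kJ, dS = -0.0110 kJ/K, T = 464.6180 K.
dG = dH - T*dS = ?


T*dS = 464.6180 * -0.0110 = -5.1108 kJ
dG = 185.2550 + 5.1108 = 190.3658 kJ (non-spontaneous)

dG = 190.3658 kJ, non-spontaneous


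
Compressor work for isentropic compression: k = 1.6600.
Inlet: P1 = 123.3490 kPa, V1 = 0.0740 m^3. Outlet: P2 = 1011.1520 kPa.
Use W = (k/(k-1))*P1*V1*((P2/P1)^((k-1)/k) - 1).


(k-1)/k = 0.3976
(P2/P1)^exp = 2.3082
W = 2.5152 * 123.3490 * 0.0740 * (2.3082 - 1) = 30.0331 kJ

30.0331 kJ


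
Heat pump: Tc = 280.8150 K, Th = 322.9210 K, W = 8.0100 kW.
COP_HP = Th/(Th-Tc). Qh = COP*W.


COP = 322.9210 / 42.1060 = 7.6692
Qh = 7.6692 * 8.0100 = 61.4306 kW

COP = 7.6692, Qh = 61.4306 kW


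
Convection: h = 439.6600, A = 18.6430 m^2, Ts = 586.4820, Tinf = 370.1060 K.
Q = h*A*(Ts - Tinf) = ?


dT = 216.3760 K
Q = 439.6600 * 18.6430 * 216.3760 = 1773543.4927 W

1773543.4927 W


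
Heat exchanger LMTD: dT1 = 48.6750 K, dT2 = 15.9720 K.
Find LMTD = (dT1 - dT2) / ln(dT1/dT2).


dT1/dT2 = 3.0475
ln(dT1/dT2) = 1.1143
LMTD = 32.7030 / 1.1143 = 29.3477 K

29.3477 K


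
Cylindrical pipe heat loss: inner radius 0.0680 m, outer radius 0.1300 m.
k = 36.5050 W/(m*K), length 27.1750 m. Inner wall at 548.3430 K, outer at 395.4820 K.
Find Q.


dT = 152.8610 K
ln(ro/ri) = 0.6480
Q = 2*pi*36.5050*27.1750*152.8610 / 0.6480 = 1470298.5870 W

1470298.5870 W


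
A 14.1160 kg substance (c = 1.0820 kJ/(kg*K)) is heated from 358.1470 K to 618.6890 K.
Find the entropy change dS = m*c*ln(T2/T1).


T2/T1 = 1.7275
ln(T2/T1) = 0.5467
dS = 14.1160 * 1.0820 * 0.5467 = 8.3494 kJ/K

8.3494 kJ/K


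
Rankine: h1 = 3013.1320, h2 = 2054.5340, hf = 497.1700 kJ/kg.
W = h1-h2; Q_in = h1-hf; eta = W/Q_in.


W = 958.5980 kJ/kg
Q_in = 2515.9620 kJ/kg
eta = 0.3810 = 38.1007%

eta = 38.1007%


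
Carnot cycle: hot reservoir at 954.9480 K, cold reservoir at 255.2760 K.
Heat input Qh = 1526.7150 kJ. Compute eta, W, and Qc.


eta = 1 - 255.2760/954.9480 = 0.7327
W = 0.7327 * 1526.7150 = 1118.5947 kJ
Qc = 1526.7150 - 1118.5947 = 408.1203 kJ

eta = 73.2681%, W = 1118.5947 kJ, Qc = 408.1203 kJ


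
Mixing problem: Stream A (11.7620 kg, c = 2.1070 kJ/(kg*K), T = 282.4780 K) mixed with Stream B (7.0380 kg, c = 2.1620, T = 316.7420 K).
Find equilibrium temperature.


num = 11820.1163
den = 39.9987
Tf = 295.5126 K

295.5126 K


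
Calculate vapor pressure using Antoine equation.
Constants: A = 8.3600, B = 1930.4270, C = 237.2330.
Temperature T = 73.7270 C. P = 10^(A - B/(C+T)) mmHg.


C+T = 310.9600
B/(C+T) = 6.2080
log10(P) = 8.3600 - 6.2080 = 2.1520
P = 10^2.1520 = 141.9191 mmHg

141.9191 mmHg


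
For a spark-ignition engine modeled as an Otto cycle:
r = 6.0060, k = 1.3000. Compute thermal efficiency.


r^(k-1) = 1.7123
eta = 1 - 1/1.7123 = 0.4160 = 41.5984%

41.5984%


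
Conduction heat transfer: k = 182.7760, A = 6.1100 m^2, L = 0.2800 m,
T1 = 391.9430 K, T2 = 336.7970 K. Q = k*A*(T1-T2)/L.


dT = 55.1460 K
Q = 182.7760 * 6.1100 * 55.1460 / 0.2800 = 219946.1499 W

219946.1499 W


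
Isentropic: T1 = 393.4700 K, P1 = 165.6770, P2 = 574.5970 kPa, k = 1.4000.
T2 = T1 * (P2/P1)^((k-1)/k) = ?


(k-1)/k = 0.2857
(P2/P1)^exp = 1.4266
T2 = 393.4700 * 1.4266 = 561.3403 K

561.3403 K


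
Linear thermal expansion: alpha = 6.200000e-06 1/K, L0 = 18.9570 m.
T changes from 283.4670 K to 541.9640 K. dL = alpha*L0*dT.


dT = 258.4970 K
dL = 6.200000e-06 * 18.9570 * 258.4970 = 0.030382 m
L_final = 18.987382 m

dL = 0.030382 m


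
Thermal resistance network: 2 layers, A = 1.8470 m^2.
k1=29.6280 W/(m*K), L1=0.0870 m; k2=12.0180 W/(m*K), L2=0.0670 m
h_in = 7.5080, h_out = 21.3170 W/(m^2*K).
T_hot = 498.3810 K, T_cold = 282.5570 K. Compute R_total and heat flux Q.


R_conv_in = 1/(7.5080*1.8470) = 0.0721
R_1 = 0.0870/(29.6280*1.8470) = 0.0016
R_2 = 0.0670/(12.0180*1.8470) = 0.0030
R_conv_out = 1/(21.3170*1.8470) = 0.0254
R_total = 0.1021 K/W
Q = 215.8240 / 0.1021 = 2113.4585 W

R_total = 0.1021 K/W, Q = 2113.4585 W


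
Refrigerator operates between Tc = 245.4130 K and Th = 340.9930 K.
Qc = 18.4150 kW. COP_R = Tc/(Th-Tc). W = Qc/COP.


COP = 245.4130 / 95.5800 = 2.5676
W = 18.4150 / 2.5676 = 7.1720 kW

COP = 2.5676, W = 7.1720 kW


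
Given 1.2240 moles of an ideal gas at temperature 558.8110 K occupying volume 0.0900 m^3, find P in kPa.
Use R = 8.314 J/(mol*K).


P = nRT/V = 1.2240 * 8.314 * 558.8110 / 0.0900
= 5686.6485 / 0.0900 = 63184.9833 Pa = 63.1850 kPa

63.1850 kPa


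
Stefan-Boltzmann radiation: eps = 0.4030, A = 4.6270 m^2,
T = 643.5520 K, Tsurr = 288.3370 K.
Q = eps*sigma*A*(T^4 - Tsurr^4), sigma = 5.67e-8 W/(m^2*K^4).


T^4 = 1.7153e+11
Tsurr^4 = 6.9120e+09
Q = 0.4030 * 5.67e-8 * 4.6270 * 1.6462e+11 = 17404.4089 W

17404.4089 W


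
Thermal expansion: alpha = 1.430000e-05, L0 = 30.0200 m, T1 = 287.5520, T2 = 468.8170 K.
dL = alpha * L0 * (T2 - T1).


dT = 181.2650 K
dL = 1.430000e-05 * 30.0200 * 181.2650 = 0.077815 m
L_final = 30.097815 m

dL = 0.077815 m


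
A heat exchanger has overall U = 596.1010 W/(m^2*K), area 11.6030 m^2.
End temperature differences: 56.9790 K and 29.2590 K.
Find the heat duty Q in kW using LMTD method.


LMTD = 41.5907 K
Q = 596.1010 * 11.6030 * 41.5907 = 287664.3926 W = 287.6644 kW

287.6644 kW


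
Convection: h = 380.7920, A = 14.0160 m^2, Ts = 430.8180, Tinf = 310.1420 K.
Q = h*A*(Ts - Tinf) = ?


dT = 120.6760 K
Q = 380.7920 * 14.0160 * 120.6760 = 644069.6148 W

644069.6148 W


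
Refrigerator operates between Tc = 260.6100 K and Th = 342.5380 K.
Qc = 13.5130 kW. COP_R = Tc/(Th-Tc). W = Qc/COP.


COP = 260.6100 / 81.9280 = 3.1810
W = 13.5130 / 3.1810 = 4.2481 kW

COP = 3.1810, W = 4.2481 kW


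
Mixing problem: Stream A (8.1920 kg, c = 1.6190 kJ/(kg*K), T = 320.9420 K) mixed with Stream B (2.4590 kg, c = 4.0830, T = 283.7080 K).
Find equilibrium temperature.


num = 7105.0608
den = 23.3029
Tf = 304.8997 K

304.8997 K


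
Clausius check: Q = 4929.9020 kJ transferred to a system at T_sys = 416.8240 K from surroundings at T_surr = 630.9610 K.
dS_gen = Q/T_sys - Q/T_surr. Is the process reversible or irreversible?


dS_sys = 4929.9020/416.8240 = 11.8273 kJ/K
dS_surr = -4929.9020/630.9610 = -7.8133 kJ/K
dS_gen = 11.8273 - 7.8133 = 4.0140 kJ/K (irreversible)

dS_gen = 4.0140 kJ/K, irreversible


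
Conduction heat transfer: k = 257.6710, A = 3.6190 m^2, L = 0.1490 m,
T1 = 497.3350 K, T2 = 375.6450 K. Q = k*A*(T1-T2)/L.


dT = 121.6900 K
Q = 257.6710 * 3.6190 * 121.6900 / 0.1490 = 761592.6581 W

761592.6581 W


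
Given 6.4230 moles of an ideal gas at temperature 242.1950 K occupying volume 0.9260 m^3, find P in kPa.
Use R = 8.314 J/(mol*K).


P = nRT/V = 6.4230 * 8.314 * 242.1950 / 0.9260
= 12933.4121 / 0.9260 = 13966.9677 Pa = 13.9670 kPa

13.9670 kPa


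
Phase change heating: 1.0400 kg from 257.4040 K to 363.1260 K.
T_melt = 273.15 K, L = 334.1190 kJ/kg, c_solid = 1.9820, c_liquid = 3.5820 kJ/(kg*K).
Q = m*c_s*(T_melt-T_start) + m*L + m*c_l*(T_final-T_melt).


Q1 (sensible, solid) = 1.0400 * 1.9820 * 15.7460 = 32.4569 kJ
Q2 (latent) = 1.0400 * 334.1190 = 347.4838 kJ
Q3 (sensible, liquid) = 1.0400 * 3.5820 * 89.9760 = 335.1858 kJ
Q_total = 715.1265 kJ

715.1265 kJ


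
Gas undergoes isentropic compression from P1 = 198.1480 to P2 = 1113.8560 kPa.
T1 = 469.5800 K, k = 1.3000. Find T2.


(k-1)/k = 0.2308
(P2/P1)^exp = 1.4895
T2 = 469.5800 * 1.4895 = 699.4384 K

699.4384 K


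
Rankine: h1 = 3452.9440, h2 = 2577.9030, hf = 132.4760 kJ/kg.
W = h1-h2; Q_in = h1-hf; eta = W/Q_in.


W = 875.0410 kJ/kg
Q_in = 3320.4680 kJ/kg
eta = 0.2635 = 26.3529%

eta = 26.3529%


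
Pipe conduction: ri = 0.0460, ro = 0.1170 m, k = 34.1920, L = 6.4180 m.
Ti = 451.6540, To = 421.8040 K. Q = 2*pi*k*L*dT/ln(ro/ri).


dT = 29.8500 K
ln(ro/ri) = 0.9335
Q = 2*pi*34.1920*6.4180*29.8500 / 0.9335 = 44087.8542 W

44087.8542 W


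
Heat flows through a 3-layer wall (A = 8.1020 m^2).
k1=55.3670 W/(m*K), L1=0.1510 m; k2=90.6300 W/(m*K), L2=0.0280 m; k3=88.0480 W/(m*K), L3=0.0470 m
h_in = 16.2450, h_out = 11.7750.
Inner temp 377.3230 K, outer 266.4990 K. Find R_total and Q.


R_conv_in = 1/(16.2450*8.1020) = 0.0076
R_1 = 0.1510/(55.3670*8.1020) = 0.0003
R_2 = 0.0280/(90.6300*8.1020) = 3.8132e-05
R_3 = 0.0470/(88.0480*8.1020) = 6.5885e-05
R_conv_out = 1/(11.7750*8.1020) = 0.0105
R_total = 0.0185 K/W
Q = 110.8240 / 0.0185 = 5983.8555 W

R_total = 0.0185 K/W, Q = 5983.8555 W


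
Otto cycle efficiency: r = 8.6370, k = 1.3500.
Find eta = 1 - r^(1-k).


r^(k-1) = 2.1268
eta = 1 - 1/2.1268 = 0.5298 = 52.9810%

52.9810%


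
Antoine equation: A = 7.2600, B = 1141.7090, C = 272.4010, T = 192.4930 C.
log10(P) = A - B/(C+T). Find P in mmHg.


C+T = 464.8940
B/(C+T) = 2.4558
log10(P) = 7.2600 - 2.4558 = 4.8042
P = 10^4.8042 = 63701.8434 mmHg

63701.8434 mmHg


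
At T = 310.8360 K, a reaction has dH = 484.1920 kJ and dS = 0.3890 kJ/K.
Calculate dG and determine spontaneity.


T*dS = 310.8360 * 0.3890 = 120.9152 kJ
dG = 484.1920 - 120.9152 = 363.2768 kJ (non-spontaneous)

dG = 363.2768 kJ, non-spontaneous


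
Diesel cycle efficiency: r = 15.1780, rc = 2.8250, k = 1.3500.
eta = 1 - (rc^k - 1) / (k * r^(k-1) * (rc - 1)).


r^(k-1) = 2.5907
rc^k = 4.0633
eta = 0.5201 = 52.0087%

52.0087%


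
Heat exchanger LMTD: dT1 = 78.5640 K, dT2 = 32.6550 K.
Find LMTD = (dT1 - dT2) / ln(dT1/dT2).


dT1/dT2 = 2.4059
ln(dT1/dT2) = 0.8779
LMTD = 45.9090 / 0.8779 = 52.2932 K

52.2932 K


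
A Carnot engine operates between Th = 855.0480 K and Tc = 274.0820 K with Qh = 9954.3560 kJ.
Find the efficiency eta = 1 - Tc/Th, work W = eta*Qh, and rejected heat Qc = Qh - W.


eta = 1 - 274.0820/855.0480 = 0.6795
W = 0.6795 * 9954.3560 = 6763.5295 kJ
Qc = 9954.3560 - 6763.5295 = 3190.8265 kJ

eta = 67.9454%, W = 6763.5295 kJ, Qc = 3190.8265 kJ


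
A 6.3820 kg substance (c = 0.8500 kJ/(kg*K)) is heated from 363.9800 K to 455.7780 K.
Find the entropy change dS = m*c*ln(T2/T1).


T2/T1 = 1.2522
ln(T2/T1) = 0.2249
dS = 6.3820 * 0.8500 * 0.2249 = 1.2201 kJ/K

1.2201 kJ/K


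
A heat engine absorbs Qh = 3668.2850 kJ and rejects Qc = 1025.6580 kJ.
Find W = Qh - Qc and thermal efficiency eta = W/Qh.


W = 3668.2850 - 1025.6580 = 2642.6270 kJ
eta = 2642.6270 / 3668.2850 = 0.7204 = 72.0398%

W = 2642.6270 kJ, eta = 72.0398%


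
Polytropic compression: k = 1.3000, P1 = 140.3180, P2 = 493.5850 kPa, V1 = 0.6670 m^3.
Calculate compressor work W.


(k-1)/k = 0.2308
(P2/P1)^exp = 1.3368
W = 4.3333 * 140.3180 * 0.6670 * (1.3368 - 1) = 136.5832 kJ

136.5832 kJ


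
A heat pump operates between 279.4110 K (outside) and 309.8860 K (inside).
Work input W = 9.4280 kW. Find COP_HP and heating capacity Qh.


COP = 309.8860 / 30.4750 = 10.1685
Qh = 10.1685 * 9.4280 = 95.8689 kW

COP = 10.1685, Qh = 95.8689 kW


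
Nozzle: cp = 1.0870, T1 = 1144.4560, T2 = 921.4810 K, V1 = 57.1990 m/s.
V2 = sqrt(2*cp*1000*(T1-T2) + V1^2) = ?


dT = 222.9750 K
2*cp*1000*dT = 484747.6500
V1^2 = 3271.7256
V2 = sqrt(488019.3756) = 698.5838 m/s

698.5838 m/s


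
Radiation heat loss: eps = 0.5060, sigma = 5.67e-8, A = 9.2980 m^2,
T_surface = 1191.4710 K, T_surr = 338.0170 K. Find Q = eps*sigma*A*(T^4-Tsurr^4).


T^4 = 2.0153e+12
Tsurr^4 = 1.3054e+10
Q = 0.5060 * 5.67e-8 * 9.2980 * 2.0022e+12 = 534114.8412 W

534114.8412 W


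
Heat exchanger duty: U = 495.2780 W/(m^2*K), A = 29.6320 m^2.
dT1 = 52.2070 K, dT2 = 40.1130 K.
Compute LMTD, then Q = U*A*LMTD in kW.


LMTD = 45.8947 K
Q = 495.2780 * 29.6320 * 45.8947 = 673554.5725 W = 673.5546 kW

673.5546 kW


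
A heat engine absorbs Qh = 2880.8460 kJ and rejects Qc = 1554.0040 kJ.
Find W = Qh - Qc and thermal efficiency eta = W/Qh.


W = 2880.8460 - 1554.0040 = 1326.8420 kJ
eta = 1326.8420 / 2880.8460 = 0.4606 = 46.0574%

W = 1326.8420 kJ, eta = 46.0574%


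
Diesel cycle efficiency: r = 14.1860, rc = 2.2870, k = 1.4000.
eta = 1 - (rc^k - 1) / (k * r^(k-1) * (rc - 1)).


r^(k-1) = 2.8890
rc^k = 3.1840
eta = 0.5804 = 58.0433%

58.0433%


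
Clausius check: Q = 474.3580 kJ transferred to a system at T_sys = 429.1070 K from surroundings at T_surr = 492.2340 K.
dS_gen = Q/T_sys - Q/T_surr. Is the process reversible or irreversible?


dS_sys = 474.3580/429.1070 = 1.1055 kJ/K
dS_surr = -474.3580/492.2340 = -0.9637 kJ/K
dS_gen = 1.1055 - 0.9637 = 0.1418 kJ/K (irreversible)

dS_gen = 0.1418 kJ/K, irreversible


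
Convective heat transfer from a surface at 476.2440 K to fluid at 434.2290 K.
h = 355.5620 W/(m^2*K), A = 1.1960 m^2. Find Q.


dT = 42.0150 K
Q = 355.5620 * 1.1960 * 42.0150 = 17866.9692 W

17866.9692 W


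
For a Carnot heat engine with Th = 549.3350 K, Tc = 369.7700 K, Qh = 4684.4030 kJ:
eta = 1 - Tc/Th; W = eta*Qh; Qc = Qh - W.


eta = 1 - 369.7700/549.3350 = 0.3269
W = 0.3269 * 4684.4030 = 1531.2238 kJ
Qc = 4684.4030 - 1531.2238 = 3153.1792 kJ

eta = 32.6877%, W = 1531.2238 kJ, Qc = 3153.1792 kJ


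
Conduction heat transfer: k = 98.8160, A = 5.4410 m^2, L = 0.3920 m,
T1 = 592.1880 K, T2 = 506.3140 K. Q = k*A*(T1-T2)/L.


dT = 85.8740 K
Q = 98.8160 * 5.4410 * 85.8740 / 0.3920 = 117782.7314 W

117782.7314 W


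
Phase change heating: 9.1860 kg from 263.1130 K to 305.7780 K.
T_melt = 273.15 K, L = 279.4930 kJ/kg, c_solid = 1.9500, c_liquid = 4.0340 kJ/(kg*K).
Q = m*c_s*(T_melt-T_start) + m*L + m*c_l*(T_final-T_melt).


Q1 (sensible, solid) = 9.1860 * 1.9500 * 10.0370 = 179.7898 kJ
Q2 (latent) = 9.1860 * 279.4930 = 2567.4227 kJ
Q3 (sensible, liquid) = 9.1860 * 4.0340 * 32.6280 = 1209.0737 kJ
Q_total = 3956.2862 kJ

3956.2862 kJ


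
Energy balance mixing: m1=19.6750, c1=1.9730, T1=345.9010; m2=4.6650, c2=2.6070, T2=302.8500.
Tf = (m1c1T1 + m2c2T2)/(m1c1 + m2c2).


num = 17110.6103
den = 50.9804
Tf = 335.6310 K

335.6310 K


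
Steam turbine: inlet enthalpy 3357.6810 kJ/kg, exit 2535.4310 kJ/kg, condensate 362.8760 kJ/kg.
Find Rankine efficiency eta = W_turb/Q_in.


W = 822.2500 kJ/kg
Q_in = 2994.8050 kJ/kg
eta = 0.2746 = 27.4559%

eta = 27.4559%


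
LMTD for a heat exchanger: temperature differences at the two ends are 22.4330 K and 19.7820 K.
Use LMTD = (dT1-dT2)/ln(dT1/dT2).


dT1/dT2 = 1.1340
ln(dT1/dT2) = 0.1258
LMTD = 2.6510 / 0.1258 = 21.0797 K

21.0797 K


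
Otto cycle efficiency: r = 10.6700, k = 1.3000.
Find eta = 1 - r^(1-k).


r^(k-1) = 2.0345
eta = 1 - 1/2.0345 = 0.5085 = 50.8469%

50.8469%


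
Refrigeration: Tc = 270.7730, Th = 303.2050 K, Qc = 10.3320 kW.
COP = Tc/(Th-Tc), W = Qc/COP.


COP = 270.7730 / 32.4320 = 8.3489
W = 10.3320 / 8.3489 = 1.2375 kW

COP = 8.3489, W = 1.2375 kW


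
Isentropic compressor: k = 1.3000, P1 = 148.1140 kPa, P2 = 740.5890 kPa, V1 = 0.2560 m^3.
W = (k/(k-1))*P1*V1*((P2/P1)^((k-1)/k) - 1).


(k-1)/k = 0.2308
(P2/P1)^exp = 1.4498
W = 4.3333 * 148.1140 * 0.2560 * (1.4498 - 1) = 73.9030 kJ

73.9030 kJ


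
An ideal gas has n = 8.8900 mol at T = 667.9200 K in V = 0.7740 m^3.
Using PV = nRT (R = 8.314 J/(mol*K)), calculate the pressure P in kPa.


P = nRT/V = 8.8900 * 8.314 * 667.9200 / 0.7740
= 49366.9424 / 0.7740 = 63781.5793 Pa = 63.7816 kPa

63.7816 kPa


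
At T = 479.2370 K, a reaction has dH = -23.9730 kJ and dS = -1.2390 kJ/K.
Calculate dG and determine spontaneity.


T*dS = 479.2370 * -1.2390 = -593.7746 kJ
dG = -23.9730 + 593.7746 = 569.8016 kJ (non-spontaneous)

dG = 569.8016 kJ, non-spontaneous


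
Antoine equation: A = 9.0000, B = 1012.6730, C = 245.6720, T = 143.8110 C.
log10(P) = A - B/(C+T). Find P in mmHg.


C+T = 389.4830
B/(C+T) = 2.6000
log10(P) = 9.0000 - 2.6000 = 6.4000
P = 10^6.4000 = 2511631.0241 mmHg

2511631.0241 mmHg


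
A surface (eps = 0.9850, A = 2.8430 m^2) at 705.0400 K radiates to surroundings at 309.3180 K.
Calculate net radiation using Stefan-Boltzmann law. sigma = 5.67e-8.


T^4 = 2.4709e+11
Tsurr^4 = 9.1542e+09
Q = 0.9850 * 5.67e-8 * 2.8430 * 2.3794e+11 = 37779.4629 W

37779.4629 W


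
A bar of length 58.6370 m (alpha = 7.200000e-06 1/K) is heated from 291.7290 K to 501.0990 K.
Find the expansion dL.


dT = 209.3700 K
dL = 7.200000e-06 * 58.6370 * 209.3700 = 0.088393 m
L_final = 58.725393 m

dL = 0.088393 m


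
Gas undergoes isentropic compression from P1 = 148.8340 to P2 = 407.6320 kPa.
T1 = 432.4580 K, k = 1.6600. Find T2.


(k-1)/k = 0.3976
(P2/P1)^exp = 1.4927
T2 = 432.4580 * 1.4927 = 645.5294 K

645.5294 K


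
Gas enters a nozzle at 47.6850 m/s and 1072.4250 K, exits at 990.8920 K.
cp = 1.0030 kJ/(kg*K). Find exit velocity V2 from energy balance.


dT = 81.5330 K
2*cp*1000*dT = 163555.1980
V1^2 = 2273.8592
V2 = sqrt(165829.0572) = 407.2211 m/s

407.2211 m/s


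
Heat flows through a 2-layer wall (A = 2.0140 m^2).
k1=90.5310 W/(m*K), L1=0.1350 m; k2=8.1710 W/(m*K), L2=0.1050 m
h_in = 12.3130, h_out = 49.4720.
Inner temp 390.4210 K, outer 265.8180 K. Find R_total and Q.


R_conv_in = 1/(12.3130*2.0140) = 0.0403
R_1 = 0.1350/(90.5310*2.0140) = 0.0007
R_2 = 0.1050/(8.1710*2.0140) = 0.0064
R_conv_out = 1/(49.4720*2.0140) = 0.0100
R_total = 0.0575 K/W
Q = 124.6030 / 0.0575 = 2167.6647 W

R_total = 0.0575 K/W, Q = 2167.6647 W


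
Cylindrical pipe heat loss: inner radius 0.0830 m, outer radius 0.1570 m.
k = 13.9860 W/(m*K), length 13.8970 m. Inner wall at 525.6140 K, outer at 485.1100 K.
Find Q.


dT = 40.5040 K
ln(ro/ri) = 0.6374
Q = 2*pi*13.9860*13.8970*40.5040 / 0.6374 = 77602.6878 W

77602.6878 W


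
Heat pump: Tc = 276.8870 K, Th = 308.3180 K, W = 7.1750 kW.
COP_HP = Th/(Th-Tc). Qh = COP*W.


COP = 308.3180 / 31.4310 = 9.8094
Qh = 9.8094 * 7.1750 = 70.3822 kW

COP = 9.8094, Qh = 70.3822 kW


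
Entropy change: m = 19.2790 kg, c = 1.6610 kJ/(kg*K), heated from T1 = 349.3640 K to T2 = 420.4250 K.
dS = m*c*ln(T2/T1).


T2/T1 = 1.2034
ln(T2/T1) = 0.1852
dS = 19.2790 * 1.6610 * 0.1852 = 5.9290 kJ/K

5.9290 kJ/K


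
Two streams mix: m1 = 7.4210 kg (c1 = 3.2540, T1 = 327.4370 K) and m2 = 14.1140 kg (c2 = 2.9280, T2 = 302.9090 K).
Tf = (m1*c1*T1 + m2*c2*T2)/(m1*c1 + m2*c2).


num = 20424.8814
den = 65.4737
Tf = 311.9554 K

311.9554 K


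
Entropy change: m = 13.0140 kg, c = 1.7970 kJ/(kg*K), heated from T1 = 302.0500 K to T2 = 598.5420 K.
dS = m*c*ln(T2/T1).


T2/T1 = 1.9816
ln(T2/T1) = 0.6839
dS = 13.0140 * 1.7970 * 0.6839 = 15.9939 kJ/K

15.9939 kJ/K


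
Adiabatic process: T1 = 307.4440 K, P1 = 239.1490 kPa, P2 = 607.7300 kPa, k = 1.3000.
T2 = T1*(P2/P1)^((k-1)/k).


(k-1)/k = 0.2308
(P2/P1)^exp = 1.2401
T2 = 307.4440 * 1.2401 = 381.2741 K

381.2741 K


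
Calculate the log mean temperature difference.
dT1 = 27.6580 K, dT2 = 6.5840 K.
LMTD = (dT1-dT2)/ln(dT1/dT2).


dT1/dT2 = 4.2008
ln(dT1/dT2) = 1.4353
LMTD = 21.0740 / 1.4353 = 14.6829 K

14.6829 K


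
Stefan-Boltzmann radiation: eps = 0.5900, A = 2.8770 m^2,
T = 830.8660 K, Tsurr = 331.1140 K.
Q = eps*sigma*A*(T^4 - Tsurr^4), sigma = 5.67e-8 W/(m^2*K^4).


T^4 = 4.7657e+11
Tsurr^4 = 1.2020e+10
Q = 0.5900 * 5.67e-8 * 2.8770 * 4.6455e+11 = 44709.9751 W

44709.9751 W


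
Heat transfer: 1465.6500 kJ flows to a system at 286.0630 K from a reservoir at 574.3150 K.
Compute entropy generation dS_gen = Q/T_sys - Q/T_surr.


dS_sys = 1465.6500/286.0630 = 5.1235 kJ/K
dS_surr = -1465.6500/574.3150 = -2.5520 kJ/K
dS_gen = 5.1235 - 2.5520 = 2.5715 kJ/K (irreversible)

dS_gen = 2.5715 kJ/K, irreversible


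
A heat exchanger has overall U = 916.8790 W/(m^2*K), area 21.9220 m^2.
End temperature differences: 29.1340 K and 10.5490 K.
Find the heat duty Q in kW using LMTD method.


LMTD = 18.2946 K
Q = 916.8790 * 21.9220 * 18.2946 = 367717.7329 W = 367.7177 kW

367.7177 kW


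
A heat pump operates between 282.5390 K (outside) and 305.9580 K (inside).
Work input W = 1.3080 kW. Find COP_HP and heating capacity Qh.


COP = 305.9580 / 23.4190 = 13.0645
Qh = 13.0645 * 1.3080 = 17.0884 kW

COP = 13.0645, Qh = 17.0884 kW


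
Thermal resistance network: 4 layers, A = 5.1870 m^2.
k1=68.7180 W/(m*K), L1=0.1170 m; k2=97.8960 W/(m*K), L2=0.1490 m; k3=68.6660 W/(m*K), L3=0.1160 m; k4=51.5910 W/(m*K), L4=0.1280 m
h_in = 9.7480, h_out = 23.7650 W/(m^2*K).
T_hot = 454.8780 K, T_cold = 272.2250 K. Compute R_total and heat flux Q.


R_conv_in = 1/(9.7480*5.1870) = 0.0198
R_1 = 0.1170/(68.7180*5.1870) = 0.0003
R_2 = 0.1490/(97.8960*5.1870) = 0.0003
R_3 = 0.1160/(68.6660*5.1870) = 0.0003
R_4 = 0.1280/(51.5910*5.1870) = 0.0005
R_conv_out = 1/(23.7650*5.1870) = 0.0081
R_total = 0.0293 K/W
Q = 182.6530 / 0.0293 = 6230.6210 W

R_total = 0.0293 K/W, Q = 6230.6210 W


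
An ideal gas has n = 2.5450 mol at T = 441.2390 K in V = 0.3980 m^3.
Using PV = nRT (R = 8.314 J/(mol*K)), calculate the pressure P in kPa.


P = nRT/V = 2.5450 * 8.314 * 441.2390 / 0.3980
= 9336.2334 / 0.3980 = 23457.8728 Pa = 23.4579 kPa

23.4579 kPa


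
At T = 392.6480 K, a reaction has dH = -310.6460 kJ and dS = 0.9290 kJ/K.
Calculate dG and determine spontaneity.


T*dS = 392.6480 * 0.9290 = 364.7700 kJ
dG = -310.6460 - 364.7700 = -675.4160 kJ (spontaneous)

dG = -675.4160 kJ, spontaneous


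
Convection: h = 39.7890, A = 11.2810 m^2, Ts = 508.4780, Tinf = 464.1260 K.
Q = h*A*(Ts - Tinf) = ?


dT = 44.3520 K
Q = 39.7890 * 11.2810 * 44.3520 = 19907.8258 W

19907.8258 W


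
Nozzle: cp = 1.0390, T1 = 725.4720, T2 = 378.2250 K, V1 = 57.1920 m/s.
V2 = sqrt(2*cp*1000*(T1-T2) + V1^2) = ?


dT = 347.2470 K
2*cp*1000*dT = 721579.2660
V1^2 = 3270.9249
V2 = sqrt(724850.1909) = 851.3813 m/s

851.3813 m/s


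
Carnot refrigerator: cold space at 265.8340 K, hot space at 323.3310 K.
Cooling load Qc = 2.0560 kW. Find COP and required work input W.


COP = 265.8340 / 57.4970 = 4.6234
W = 2.0560 / 4.6234 = 0.4447 kW

COP = 4.6234, W = 0.4447 kW


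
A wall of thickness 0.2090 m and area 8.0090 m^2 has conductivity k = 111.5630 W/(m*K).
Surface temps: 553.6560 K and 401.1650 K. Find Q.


dT = 152.4910 K
Q = 111.5630 * 8.0090 * 152.4910 / 0.2090 = 651923.1514 W

651923.1514 W


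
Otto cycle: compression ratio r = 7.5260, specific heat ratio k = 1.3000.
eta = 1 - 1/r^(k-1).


r^(k-1) = 1.8322
eta = 1 - 1/1.8322 = 0.4542 = 45.4204%

45.4204%


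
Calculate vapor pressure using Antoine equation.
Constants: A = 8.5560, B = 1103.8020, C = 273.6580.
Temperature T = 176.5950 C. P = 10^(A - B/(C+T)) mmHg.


C+T = 450.2530
B/(C+T) = 2.4515
log10(P) = 8.5560 - 2.4515 = 6.1045
P = 10^6.1045 = 1271993.7076 mmHg

1271993.7076 mmHg


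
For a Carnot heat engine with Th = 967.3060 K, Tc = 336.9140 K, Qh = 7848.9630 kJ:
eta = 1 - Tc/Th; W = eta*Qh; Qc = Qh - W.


eta = 1 - 336.9140/967.3060 = 0.6517
W = 0.6517 * 7848.9630 = 5115.1585 kJ
Qc = 7848.9630 - 5115.1585 = 2733.8045 kJ

eta = 65.1699%, W = 5115.1585 kJ, Qc = 2733.8045 kJ


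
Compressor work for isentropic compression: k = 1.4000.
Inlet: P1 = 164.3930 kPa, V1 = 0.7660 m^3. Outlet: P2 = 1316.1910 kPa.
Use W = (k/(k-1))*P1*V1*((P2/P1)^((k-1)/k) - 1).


(k-1)/k = 0.2857
(P2/P1)^exp = 1.8119
W = 3.5000 * 164.3930 * 0.7660 * (1.8119 - 1) = 357.8169 kJ

357.8169 kJ


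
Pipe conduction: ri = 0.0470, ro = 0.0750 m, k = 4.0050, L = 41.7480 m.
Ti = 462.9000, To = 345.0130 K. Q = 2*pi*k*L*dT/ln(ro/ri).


dT = 117.8870 K
ln(ro/ri) = 0.4673
Q = 2*pi*4.0050*41.7480*117.8870 / 0.4673 = 265002.8530 W

265002.8530 W


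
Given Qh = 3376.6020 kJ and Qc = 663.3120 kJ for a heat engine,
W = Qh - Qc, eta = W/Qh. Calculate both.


W = 3376.6020 - 663.3120 = 2713.2900 kJ
eta = 2713.2900 / 3376.6020 = 0.8036 = 80.3556%

W = 2713.2900 kJ, eta = 80.3556%


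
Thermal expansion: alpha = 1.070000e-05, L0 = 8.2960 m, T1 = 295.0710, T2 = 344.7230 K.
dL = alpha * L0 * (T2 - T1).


dT = 49.6520 K
dL = 1.070000e-05 * 8.2960 * 49.6520 = 0.004407 m
L_final = 8.300407 m

dL = 0.004407 m


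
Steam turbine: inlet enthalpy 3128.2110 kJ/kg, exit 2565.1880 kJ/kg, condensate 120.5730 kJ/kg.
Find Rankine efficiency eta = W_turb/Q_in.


W = 563.0230 kJ/kg
Q_in = 3007.6380 kJ/kg
eta = 0.1872 = 18.7198%

eta = 18.7198%


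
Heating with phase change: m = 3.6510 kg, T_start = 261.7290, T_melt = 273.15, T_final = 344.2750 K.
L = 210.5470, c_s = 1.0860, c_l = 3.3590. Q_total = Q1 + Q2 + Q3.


Q1 (sensible, solid) = 3.6510 * 1.0860 * 11.4210 = 45.2841 kJ
Q2 (latent) = 3.6510 * 210.5470 = 768.7071 kJ
Q3 (sensible, liquid) = 3.6510 * 3.3590 * 71.1250 = 872.2563 kJ
Q_total = 1686.2475 kJ

1686.2475 kJ


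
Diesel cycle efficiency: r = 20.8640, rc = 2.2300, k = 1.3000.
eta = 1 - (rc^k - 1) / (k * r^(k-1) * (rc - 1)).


r^(k-1) = 2.4878
rc^k = 2.8366
eta = 0.5383 = 53.8317%

53.8317%


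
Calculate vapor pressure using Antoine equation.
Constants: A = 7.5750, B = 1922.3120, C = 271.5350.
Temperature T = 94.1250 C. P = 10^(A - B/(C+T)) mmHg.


C+T = 365.6600
B/(C+T) = 5.2571
log10(P) = 7.5750 - 5.2571 = 2.3179
P = 10^2.3179 = 207.9207 mmHg

207.9207 mmHg


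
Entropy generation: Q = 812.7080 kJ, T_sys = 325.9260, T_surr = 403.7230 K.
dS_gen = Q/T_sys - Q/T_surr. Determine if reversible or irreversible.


dS_sys = 812.7080/325.9260 = 2.4935 kJ/K
dS_surr = -812.7080/403.7230 = -2.0130 kJ/K
dS_gen = 2.4935 - 2.0130 = 0.4805 kJ/K (irreversible)

dS_gen = 0.4805 kJ/K, irreversible


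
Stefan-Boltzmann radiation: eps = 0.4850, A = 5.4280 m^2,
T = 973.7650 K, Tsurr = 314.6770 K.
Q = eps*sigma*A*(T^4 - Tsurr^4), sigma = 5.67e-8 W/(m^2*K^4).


T^4 = 8.9912e+11
Tsurr^4 = 9.8053e+09
Q = 0.4850 * 5.67e-8 * 5.4280 * 8.8931e+11 = 132745.2808 W

132745.2808 W


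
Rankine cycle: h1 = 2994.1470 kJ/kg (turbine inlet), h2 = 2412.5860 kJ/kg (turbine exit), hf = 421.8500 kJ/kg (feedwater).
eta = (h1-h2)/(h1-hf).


W = 581.5610 kJ/kg
Q_in = 2572.2970 kJ/kg
eta = 0.2261 = 22.6086%

eta = 22.6086%


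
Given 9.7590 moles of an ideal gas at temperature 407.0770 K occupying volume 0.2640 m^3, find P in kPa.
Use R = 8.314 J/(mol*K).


P = nRT/V = 9.7590 * 8.314 * 407.0770 / 0.2640
= 33028.7322 / 0.2640 = 125108.8340 Pa = 125.1088 kPa

125.1088 kPa


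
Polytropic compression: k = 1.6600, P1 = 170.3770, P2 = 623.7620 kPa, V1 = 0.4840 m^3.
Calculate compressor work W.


(k-1)/k = 0.3976
(P2/P1)^exp = 1.6753
W = 2.5152 * 170.3770 * 0.4840 * (1.6753 - 1) = 140.0550 kJ

140.0550 kJ


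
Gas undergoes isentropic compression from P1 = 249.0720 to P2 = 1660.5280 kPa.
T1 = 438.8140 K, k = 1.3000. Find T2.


(k-1)/k = 0.2308
(P2/P1)^exp = 1.5493
T2 = 438.8140 * 1.5493 = 679.8548 K

679.8548 K


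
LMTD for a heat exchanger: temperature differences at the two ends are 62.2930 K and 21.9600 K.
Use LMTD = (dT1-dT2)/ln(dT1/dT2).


dT1/dT2 = 2.8367
ln(dT1/dT2) = 1.0426
LMTD = 40.3330 / 1.0426 = 38.6840 K

38.6840 K


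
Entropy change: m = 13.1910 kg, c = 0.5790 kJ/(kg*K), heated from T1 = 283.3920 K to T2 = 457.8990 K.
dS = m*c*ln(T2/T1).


T2/T1 = 1.6158
ln(T2/T1) = 0.4798
dS = 13.1910 * 0.5790 * 0.4798 = 3.6646 kJ/K

3.6646 kJ/K
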